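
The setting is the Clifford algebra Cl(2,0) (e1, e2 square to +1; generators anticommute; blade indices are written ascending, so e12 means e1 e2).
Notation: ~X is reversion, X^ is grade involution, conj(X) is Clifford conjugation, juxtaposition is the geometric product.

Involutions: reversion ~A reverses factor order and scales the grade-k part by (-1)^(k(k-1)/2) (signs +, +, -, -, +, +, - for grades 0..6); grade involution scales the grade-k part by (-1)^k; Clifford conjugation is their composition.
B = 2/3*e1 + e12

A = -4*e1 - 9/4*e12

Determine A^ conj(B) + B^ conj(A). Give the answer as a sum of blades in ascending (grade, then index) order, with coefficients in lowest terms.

first term: -59/12 - 11/2*e2
second term: -59/12 - 11/2*e2
Answer: -59/6 - 11*e2


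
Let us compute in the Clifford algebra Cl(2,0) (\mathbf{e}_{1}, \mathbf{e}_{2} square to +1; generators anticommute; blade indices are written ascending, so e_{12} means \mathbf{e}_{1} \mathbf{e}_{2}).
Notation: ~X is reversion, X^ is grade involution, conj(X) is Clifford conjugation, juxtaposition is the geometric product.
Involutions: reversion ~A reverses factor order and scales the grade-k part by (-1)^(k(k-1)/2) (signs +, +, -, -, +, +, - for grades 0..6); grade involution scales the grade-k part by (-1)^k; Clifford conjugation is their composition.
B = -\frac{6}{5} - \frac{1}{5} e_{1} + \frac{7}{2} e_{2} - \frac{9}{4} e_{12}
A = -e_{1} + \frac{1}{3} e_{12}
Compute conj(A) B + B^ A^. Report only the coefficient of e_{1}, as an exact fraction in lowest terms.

first term: -\frac{19}{20} - \frac{71}{30} e_{1} - \frac{139}{60} e_{2} + \frac{39}{10} e_{12}
second term: \frac{19}{20} - \frac{1}{30} e_{1} + \frac{139}{60} e_{2} + \frac{31}{10} e_{12}
Answer: -\frac{12}{5}


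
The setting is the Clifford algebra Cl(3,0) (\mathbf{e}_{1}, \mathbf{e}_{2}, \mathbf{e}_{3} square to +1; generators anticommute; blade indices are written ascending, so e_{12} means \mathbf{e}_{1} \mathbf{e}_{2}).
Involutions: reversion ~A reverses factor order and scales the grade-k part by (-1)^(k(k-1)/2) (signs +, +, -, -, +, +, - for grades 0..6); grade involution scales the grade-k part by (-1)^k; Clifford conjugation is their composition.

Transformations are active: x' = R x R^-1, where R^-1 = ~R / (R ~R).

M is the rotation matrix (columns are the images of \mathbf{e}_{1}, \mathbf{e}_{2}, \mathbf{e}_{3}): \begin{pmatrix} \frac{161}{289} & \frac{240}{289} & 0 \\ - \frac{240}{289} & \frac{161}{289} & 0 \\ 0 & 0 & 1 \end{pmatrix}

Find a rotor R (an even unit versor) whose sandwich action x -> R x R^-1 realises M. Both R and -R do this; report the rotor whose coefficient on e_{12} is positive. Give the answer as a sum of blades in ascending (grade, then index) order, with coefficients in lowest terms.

Method: write R = a + b12*e_{12} + b13*e_{13} + b23*e_{23} with a^2 + b12^2 + b13^2 + b23^2 = 1 (so R^-1 = ~R). Expanding the columns R e_j ~R gives tr M = 4a^2 - 1 and, from the antisymmetric part, M21 - M12 = -4a*b12, M13 - M31 = 4a*b13, M32 - M23 = -4a*b23.
Here tr M = \frac{611}{289}, so a^2 = (1 + tr M)/4 = \frac{225}{289} and a = ±\frac{15}{17}. Taking a = \frac{15}{17}: M21 - M12 = -\frac{480}{289}, M13 - M31 = 0, M32 - M23 = 0, giving b12 = \frac{8}{17}, b13 = 0, b23 = 0, i.e. R = \frac{15}{17} + \frac{8}{17} e_{12}.
Its e_{12} coefficient is already positive.
Answer: \frac{15}{17} + \frac{8}{17} e_{12}. Recall the cover is two-to-one: with M of trace \frac{611}{289}, both preimages act alike, and the stated e_{12} sign chooses the sheet.


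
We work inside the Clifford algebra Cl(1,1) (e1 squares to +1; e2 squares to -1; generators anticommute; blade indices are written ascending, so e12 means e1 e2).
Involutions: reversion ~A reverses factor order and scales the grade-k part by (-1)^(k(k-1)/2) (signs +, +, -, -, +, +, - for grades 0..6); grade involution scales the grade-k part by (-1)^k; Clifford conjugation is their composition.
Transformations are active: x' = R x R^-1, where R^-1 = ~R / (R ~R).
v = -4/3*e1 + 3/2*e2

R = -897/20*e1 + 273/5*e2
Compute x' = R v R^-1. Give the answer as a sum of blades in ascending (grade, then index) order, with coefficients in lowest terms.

~R = -897/20*e1 + 273/5*e2, and R ~R = -77571/80, so R^-1 = ~R / (-77571/80).
R v = -221/10 + 221/40*e12
Answer: -32/45*e1 + 89/90*e2


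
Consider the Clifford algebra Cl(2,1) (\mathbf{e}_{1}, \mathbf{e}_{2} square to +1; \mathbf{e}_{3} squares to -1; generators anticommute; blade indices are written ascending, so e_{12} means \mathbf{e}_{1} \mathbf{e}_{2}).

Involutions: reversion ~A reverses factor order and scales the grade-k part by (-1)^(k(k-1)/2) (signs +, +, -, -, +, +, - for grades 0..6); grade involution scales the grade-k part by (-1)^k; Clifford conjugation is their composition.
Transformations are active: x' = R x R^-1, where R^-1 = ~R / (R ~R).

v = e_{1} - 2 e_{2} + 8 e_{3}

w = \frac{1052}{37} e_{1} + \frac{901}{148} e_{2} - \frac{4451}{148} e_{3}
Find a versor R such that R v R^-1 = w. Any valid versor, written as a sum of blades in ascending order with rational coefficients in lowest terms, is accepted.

Why this works: both vectors square to -59, so q(v) = q(w) and R = v + w = \frac{1089}{37} e_{1} + \frac{605}{148} e_{2} - \frac{3267}{148} e_{3} carries v to w — its own direction survives, the complement (v - w)/2 flips.
Answer: \frac{1089}{37} e_{1} + \frac{605}{148} e_{2} - \frac{3267}{148} e_{3}


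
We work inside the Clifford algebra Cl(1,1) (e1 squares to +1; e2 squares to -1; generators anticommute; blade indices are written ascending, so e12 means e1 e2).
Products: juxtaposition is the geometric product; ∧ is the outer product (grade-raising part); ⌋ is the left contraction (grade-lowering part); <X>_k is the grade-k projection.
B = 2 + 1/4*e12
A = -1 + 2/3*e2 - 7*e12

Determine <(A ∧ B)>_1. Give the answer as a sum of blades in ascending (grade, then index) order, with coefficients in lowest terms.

step 1: -2 + 4/3*e2 - 57/4*e12
step 2: 4/3*e2
Answer: 4/3*e2


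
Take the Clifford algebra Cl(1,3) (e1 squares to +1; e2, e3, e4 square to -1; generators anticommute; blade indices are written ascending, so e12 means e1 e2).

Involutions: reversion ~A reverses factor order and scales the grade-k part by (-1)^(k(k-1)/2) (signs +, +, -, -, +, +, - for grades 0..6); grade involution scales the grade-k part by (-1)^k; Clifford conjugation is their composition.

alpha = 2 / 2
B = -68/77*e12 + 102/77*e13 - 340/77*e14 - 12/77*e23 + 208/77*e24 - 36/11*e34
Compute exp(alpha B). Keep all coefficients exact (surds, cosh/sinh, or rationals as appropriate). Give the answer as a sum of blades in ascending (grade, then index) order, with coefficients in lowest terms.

B^2 term by term: the squares give (-68/77)^2*(e12)^2 + (102/77)^2*(e13)^2 + (-340/77)^2*(e14)^2 + (-12/77)^2*(e23)^2 + (208/77)^2*(e24)^2 + (-36/11)^2*(e34)^2 = 4624/5929*(+1) + 10404/5929*(+1) + 115600/5929*(+1) + 144/5929*(-1) + 43264/5929*(-1) + 1296/121*(-1) = 4 (each basis 2-blade squares to minus the product of its generators' squares); cross terms between blades sharing an index anticommute and cancel; the commuting (index-disjoint) pairs give grade-4 terms 2*c*c'*(blade product), which cancel blade by blade — e1234: 4896/847 - 42432/5929 + 8160/5929 = 0 — confirming B is simple. So B^2 = 4.
B^2 = 4 — the positive square puts this in the hyperbolic regime; l = 2, alpha*l = 2, so exp(alpha B) = cosh(2) + (sinh(2)/2)*B = cosh(2) + (sinh(2)/2)*B.
Answer: cosh(2) - 34*sinh(2)/77*e12 + 51*sinh(2)/77*e13 - 170*sinh(2)/77*e14 - 6*sinh(2)/77*e23 + 104*sinh(2)/77*e24 - 18*sinh(2)/11*e34


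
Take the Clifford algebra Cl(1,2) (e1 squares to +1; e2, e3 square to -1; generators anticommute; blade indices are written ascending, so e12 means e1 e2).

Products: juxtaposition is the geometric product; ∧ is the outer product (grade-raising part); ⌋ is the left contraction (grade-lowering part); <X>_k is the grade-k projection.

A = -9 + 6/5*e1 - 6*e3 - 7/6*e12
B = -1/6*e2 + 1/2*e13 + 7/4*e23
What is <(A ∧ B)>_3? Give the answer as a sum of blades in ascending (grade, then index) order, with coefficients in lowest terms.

step 1: 3/2*e2 - 1/5*e12 - 9/2*e13 - 67/4*e23 + 21/10*e123
step 2: 21/10*e123
Answer: 21/10*e123


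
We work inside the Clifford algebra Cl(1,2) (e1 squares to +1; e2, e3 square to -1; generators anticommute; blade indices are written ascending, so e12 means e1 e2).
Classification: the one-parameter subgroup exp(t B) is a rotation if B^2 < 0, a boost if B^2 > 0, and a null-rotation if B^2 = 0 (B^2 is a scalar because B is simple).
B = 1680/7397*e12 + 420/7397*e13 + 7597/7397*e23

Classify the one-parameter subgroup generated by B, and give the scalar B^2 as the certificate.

B^2 term by term: the squares give (1680/7397)^2*(e12)^2 + (420/7397)^2*(e13)^2 + (7597/7397)^2*(e23)^2 = 2822400/54715609*(+1) + 176400/54715609*(+1) + 57714409/54715609*(-1) = -1 (each basis 2-blade squares to minus the product of its generators' squares); cross terms between blades sharing an index anticommute and cancel. So B^2 = -1.
Answer: rotation, certificate B^2 = -1. The class reads off the invariant scalar -1 directly.


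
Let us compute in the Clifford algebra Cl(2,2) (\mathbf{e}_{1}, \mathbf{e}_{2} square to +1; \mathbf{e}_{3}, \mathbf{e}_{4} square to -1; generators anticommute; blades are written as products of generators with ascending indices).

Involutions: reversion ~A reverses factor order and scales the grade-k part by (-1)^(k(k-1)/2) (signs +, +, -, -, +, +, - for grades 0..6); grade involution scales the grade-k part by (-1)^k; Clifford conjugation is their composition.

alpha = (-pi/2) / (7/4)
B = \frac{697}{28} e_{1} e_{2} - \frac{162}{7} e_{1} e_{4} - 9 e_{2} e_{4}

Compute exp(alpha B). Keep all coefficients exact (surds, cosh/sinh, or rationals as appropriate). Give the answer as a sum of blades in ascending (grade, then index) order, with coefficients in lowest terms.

B^2 term by term: the squares give (\frac{697}{28})^2*(e_{1} e_{2})^2 + (-\frac{162}{7})^2*(e_{1} e_{4})^2 + (-9)^2*(e_{2} e_{4})^2 = \frac{485809}{784}*(-1) + \frac{26244}{49}*(+1) + 81*(+1) = -\frac{49}{16} (each basis 2-blade squares to minus the product of its generators' squares); cross terms between blades sharing an index anticommute and cancel. So B^2 = -\frac{49}{16}.
B^2 = -\frac{49}{16} — since the square is negative, the closed form is circular: l = \frac{7}{4}, alpha*l = - \frac{\pi}{2}, so exp(alpha B) = cos(- \frac{\pi}{2}) + (sin(- \frac{\pi}{2})/(\frac{7}{4}))*B = 0 + (- \frac{4}{7})*B.
Answer: - \frac{697}{49} e_{1} e_{2} + \frac{648}{49} e_{1} e_{4} + \frac{36}{7} e_{2} e_{4}


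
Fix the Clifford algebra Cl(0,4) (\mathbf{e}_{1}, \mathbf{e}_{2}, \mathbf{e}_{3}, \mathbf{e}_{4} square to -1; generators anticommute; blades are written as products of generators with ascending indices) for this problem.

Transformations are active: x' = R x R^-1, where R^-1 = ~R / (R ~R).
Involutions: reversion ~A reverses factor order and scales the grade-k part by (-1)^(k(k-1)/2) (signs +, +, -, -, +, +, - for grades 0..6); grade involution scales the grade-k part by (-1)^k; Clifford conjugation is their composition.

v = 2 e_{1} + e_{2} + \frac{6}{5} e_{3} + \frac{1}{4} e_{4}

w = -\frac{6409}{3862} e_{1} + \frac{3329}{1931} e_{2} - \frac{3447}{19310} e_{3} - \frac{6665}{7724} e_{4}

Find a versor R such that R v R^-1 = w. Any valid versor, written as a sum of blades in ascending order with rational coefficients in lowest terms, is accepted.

Why this works: both vectors square to -\frac{2601}{400}, so q(v) = q(w) and R = v + w = \frac{1315}{3862} e_{1} + \frac{5260}{1931} e_{2} + \frac{3945}{3862} e_{3} - \frac{2367}{3862} e_{4} carries v to w — its own direction survives, the complement (v - w)/2 flips.
Answer: \frac{1315}{3862} e_{1} + \frac{5260}{1931} e_{2} + \frac{3945}{3862} e_{3} - \frac{2367}{3862} e_{4}


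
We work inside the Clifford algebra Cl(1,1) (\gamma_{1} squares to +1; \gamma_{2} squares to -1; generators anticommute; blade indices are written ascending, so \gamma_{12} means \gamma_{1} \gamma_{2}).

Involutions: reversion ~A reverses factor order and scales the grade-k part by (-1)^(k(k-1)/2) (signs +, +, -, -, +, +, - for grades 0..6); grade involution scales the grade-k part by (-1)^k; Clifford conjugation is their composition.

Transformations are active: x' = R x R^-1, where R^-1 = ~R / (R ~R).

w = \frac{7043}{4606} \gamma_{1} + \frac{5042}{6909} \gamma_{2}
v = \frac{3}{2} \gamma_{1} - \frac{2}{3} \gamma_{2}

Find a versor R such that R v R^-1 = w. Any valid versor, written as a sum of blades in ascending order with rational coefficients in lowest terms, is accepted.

A norm check does it: q(v) = q(w) = \frac{65}{36}, hence R = v + w = \frac{6976}{2303} \gamma_{1} + \frac{436}{6909} \gamma_{2} realises the map — parallel part kept, (v - w)/2 negated, v carried to w.
Answer: \frac{6976}{2303} \gamma_{1} + \frac{436}{6909} \gamma_{2}


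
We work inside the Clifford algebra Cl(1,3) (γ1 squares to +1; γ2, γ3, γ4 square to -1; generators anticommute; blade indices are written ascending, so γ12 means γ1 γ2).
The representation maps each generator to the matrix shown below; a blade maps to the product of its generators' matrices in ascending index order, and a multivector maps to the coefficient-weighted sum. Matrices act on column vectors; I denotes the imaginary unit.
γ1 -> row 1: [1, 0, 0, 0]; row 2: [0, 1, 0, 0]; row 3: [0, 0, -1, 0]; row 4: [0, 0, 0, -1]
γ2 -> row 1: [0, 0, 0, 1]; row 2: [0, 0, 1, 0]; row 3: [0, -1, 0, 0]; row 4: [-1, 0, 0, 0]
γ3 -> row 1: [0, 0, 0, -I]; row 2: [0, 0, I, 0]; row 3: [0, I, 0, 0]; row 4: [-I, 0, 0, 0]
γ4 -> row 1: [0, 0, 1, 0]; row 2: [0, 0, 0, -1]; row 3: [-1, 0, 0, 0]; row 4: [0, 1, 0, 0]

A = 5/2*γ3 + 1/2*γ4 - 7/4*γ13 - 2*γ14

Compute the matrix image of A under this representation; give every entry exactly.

Bivector images (products of the table entries): rho(γ13) = rho(γ1)rho(γ3) = row 1: [0, 0, 0, -I]; row 2: [0, 0, I, 0]; row 3: [0, -I, 0, 0]; row 4: [I, 0, 0, 0]; rho(γ14) = rho(γ1)rho(γ4) = row 1: [0, 0, 1, 0]; row 2: [0, 0, 0, -1]; row 3: [1, 0, 0, 0]; row 4: [0, -1, 0, 0].
M = (5/2)*rho(γ3) + (1/2)*rho(γ4) + (-7/4)*rho(γ13) + (-2)*rho(γ14), summed entrywise:
Answer: row 1: [0, 0, -3/2, -3*I/4]; row 2: [0, 0, 3*I/4, 3/2]; row 3: [-5/2, 17*I/4, 0, 0]; row 4: [-17*I/4, 5/2, 0, 0]


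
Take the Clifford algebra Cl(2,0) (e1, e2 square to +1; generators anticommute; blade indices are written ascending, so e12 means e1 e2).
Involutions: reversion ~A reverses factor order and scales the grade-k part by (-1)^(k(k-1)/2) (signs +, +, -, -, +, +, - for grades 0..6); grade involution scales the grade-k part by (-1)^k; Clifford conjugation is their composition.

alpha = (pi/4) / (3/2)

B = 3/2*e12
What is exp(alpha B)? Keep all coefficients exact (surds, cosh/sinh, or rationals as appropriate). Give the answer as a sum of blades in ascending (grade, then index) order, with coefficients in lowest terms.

B^2 = (3/2)^2*(e12)^2 = 9/4*(-1) = -9/4 (a basis 2-blade squares to minus the product of its generators' squares).
B^2 = -9/4 — circular case — the even/odd split gives cos and sin: l = 3/2, alpha*l = pi/4, so exp(alpha B) = cos(pi/4) + (sin(pi/4)/(3/2))*B = sqrt(2)/2 + (sqrt(2)/3)*B.
Answer: sqrt(2)/2 + sqrt(2)/2*e12


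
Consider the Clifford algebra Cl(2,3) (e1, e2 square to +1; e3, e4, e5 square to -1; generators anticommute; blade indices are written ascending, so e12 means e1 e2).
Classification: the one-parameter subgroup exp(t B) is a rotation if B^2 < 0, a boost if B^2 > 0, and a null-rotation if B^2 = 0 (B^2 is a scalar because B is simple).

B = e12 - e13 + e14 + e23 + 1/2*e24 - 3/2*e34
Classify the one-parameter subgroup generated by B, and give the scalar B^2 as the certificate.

B^2 term by term: the squares give (1)^2*(e12)^2 + (-1)^2*(e13)^2 + (1)^2*(e14)^2 + (1)^2*(e23)^2 + (1/2)^2*(e24)^2 + (-3/2)^2*(e34)^2 = 1*(-1) + 1*(+1) + 1*(+1) + 1*(+1) + 1/4*(+1) + 9/4*(-1) = 0 (each basis 2-blade squares to minus the product of its generators' squares); cross terms between blades sharing an index anticommute and cancel; the commuting (index-disjoint) pairs give grade-4 terms 2*c*c'*(blade product), which cancel blade by blade — e1234: -3 + 1 + 2 = 0 — confirming B is simple. So B^2 = 0.
Answer: null-rotation, certificate B^2 = 0. No conjugation can change B^2 = 0; the sign gives the class.


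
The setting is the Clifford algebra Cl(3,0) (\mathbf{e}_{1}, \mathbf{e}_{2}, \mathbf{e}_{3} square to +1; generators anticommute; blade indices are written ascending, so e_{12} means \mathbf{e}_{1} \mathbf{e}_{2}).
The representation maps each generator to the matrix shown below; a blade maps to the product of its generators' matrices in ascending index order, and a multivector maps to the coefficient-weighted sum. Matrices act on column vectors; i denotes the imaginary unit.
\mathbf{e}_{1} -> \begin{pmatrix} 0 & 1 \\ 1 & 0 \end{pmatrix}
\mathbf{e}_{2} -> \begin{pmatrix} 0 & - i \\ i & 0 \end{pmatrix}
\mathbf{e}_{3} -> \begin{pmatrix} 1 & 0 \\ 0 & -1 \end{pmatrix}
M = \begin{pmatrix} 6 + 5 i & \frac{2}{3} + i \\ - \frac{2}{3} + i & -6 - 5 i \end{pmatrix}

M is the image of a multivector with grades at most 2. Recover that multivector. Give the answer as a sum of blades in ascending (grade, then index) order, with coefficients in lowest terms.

Method: 1, rho(e_{1}), rho(e_{2}), rho(e_{3}) form a trace-orthogonal basis of the 2x2 complex matrices (tr(X Y) = 2 if X = Y, else 0), so M = m0*1 + m1*rho(e_{1}) + m2*rho(e_{2}) + m3*rho(e_{3}) with m0 = tr(M)/2 = 0, m1 = tr(M rho(e_{1}))/2 = i, m2 = tr(M rho(e_{2}))/2 = \frac{2 i}{3}, m3 = tr(M rho(e_{3}))/2 = 6 + 5 i.
Multiplying table entries, the bivector images are rho(e_{12}) = i*rho(e_{3}), rho(e_{13}) = -i*rho(e_{2}), rho(e_{23}) = i*rho(e_{1}); with real blade coefficients the real parts of m0..m3 are the coefficients of 1, e_{1}, e_{2}, e_{3} and the imaginary parts give the bivectors (e_{23}: Im m1, e_{13}: -Im m2, e_{12}: Im m3).
Answer: 6 e_{3} + 5 e_{12} - \frac{2}{3} e_{13} + e_{23}


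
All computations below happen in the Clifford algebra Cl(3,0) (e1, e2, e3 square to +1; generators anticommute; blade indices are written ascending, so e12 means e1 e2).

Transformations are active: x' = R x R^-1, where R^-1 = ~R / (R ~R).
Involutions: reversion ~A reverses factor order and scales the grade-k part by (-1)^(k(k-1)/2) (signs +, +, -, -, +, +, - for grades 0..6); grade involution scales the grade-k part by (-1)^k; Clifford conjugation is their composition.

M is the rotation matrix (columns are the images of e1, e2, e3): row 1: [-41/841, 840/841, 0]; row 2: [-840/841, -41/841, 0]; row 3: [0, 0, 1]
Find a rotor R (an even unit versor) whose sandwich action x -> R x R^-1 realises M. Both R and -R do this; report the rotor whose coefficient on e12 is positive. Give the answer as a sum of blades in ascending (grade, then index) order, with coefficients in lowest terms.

Method: write R = a + b12*e12 + b13*e13 + b23*e23 with a^2 + b12^2 + b13^2 + b23^2 = 1 (so R^-1 = ~R). Expanding the columns R e_j ~R gives tr M = 4a^2 - 1 and, from the antisymmetric part, M21 - M12 = -4a*b12, M13 - M31 = 4a*b13, M32 - M23 = -4a*b23.
Here tr M = 759/841, so a^2 = (1 + tr M)/4 = 400/841 and a = ±20/29. Taking a = 20/29: M21 - M12 = -1680/841, M13 - M31 = 0, M32 - M23 = 0, giving b12 = 21/29, b13 = 0, b23 = 0, i.e. R = 20/29 + 21/29*e12.
Its e12 coefficient is already positive.
Answer: 20/29 + 21/29*e12. Sheet selection: the two-to-one cover makes ±R indistinguishable at the matrix level (trace 759/841), so uniqueness comes from the required sign on e12.


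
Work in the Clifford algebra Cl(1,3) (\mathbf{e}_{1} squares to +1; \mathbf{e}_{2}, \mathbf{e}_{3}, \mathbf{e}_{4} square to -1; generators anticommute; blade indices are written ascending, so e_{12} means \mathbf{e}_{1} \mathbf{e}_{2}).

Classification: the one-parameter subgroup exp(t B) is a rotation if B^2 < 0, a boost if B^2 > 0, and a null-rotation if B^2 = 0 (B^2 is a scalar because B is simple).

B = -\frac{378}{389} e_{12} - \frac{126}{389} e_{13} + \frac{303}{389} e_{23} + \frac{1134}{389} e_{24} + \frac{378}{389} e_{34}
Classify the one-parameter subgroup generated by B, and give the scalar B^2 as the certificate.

B^2 term by term: the squares give (-\frac{378}{389})^2*(e_{12})^2 + (-\frac{126}{389})^2*(e_{13})^2 + (\frac{303}{389})^2*(e_{23})^2 + (\frac{1134}{389})^2*(e_{24})^2 + (\frac{378}{389})^2*(e_{34})^2 = \frac{142884}{151321}*(+1) + \frac{15876}{151321}*(+1) + \frac{91809}{151321}*(-1) + \frac{1285956}{151321}*(-1) + \frac{142884}{151321}*(-1) = -9 (each basis 2-blade squares to minus the product of its generators' squares); cross terms between blades sharing an index anticommute and cancel; the commuting (index-disjoint) pairs give grade-4 terms 2*c*c'*(blade product), which cancel blade by blade — e_{1234}: -\frac{285768}{151321} + \frac{285768}{151321} = 0 — confirming B is simple. So B^2 = -9.
Answer: rotation, certificate B^2 = -9. Why this suffices: the scalar -9 survives any versor conjugation, so its sign alone determines the class however B is presented.


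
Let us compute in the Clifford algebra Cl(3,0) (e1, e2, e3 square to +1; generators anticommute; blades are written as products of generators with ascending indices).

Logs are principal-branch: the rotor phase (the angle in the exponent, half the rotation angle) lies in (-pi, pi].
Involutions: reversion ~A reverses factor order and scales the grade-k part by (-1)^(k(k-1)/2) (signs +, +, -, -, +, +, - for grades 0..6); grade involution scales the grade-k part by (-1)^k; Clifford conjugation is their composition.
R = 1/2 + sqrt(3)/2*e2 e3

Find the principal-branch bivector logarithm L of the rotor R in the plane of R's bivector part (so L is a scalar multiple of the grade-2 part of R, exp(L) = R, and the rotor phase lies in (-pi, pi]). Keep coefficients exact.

The scalar part of R is 1/2, which fixes the principal-branch rotor phase; the unit plane is then the bivector part divided by the sine of that phase, and L is that plane scaled by the phase.
Concretely: cos(phase) = 1/2 gives phase = ±pi/3, and since phase/sin(phase) is even the sign is immaterial: L = (phase/sin(phase)) * <R>_2 = (2*sqrt(3)*pi/9) * <R>_2.
Answer: pi/3*e2 e3


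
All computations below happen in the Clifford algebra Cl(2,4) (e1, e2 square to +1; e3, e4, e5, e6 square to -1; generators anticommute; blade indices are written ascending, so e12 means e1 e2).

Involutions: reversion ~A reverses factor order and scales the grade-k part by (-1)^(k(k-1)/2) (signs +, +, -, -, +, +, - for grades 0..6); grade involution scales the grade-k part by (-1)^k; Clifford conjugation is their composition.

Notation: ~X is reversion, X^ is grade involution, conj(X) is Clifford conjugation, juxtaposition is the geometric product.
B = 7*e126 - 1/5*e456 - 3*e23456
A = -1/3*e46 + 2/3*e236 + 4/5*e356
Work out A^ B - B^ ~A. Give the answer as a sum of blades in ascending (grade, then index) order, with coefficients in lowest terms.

first term: 1/15*e5 - 14/3*e13 - 12/5*e24 - 4/25*e34 - 2*e45 + 7/3*e124 + e235 + 28/5*e1235 - 2/15*e2345
second term: 1/15*e5 - 14/3*e13 + 12/5*e24 - 4/25*e34 + 2*e45 - 7/3*e124 + e235 - 28/5*e1235 + 2/15*e2345
Answer: -24/5*e24 - 4*e45 + 14/3*e124 + 56/5*e1235 - 4/15*e2345


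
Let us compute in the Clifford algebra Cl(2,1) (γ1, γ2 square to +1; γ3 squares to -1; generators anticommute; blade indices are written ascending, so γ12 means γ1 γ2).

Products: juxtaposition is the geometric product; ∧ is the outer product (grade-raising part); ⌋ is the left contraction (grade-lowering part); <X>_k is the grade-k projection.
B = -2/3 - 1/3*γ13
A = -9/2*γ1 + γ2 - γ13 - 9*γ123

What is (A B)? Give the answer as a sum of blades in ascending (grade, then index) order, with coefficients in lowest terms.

step 1: 1/3 + 3*γ1 - 11/3*γ2 + 3/2*γ3 + 2/3*γ13 + 19/3*γ123
Answer: 1/3 + 3*γ1 - 11/3*γ2 + 3/2*γ3 + 2/3*γ13 + 19/3*γ123


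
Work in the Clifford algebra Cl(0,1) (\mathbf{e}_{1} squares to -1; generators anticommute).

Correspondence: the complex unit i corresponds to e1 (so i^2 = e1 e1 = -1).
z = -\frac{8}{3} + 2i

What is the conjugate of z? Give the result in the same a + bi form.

In blades: z = -\frac{8}{3} + 2 e_{1}.
Conjugation here is Clifford conjugation: the scalar is fixed and the grade-1 and grade-2 blades all flip sign, giving -\frac{8}{3} - 2 e_{1}; translating back:
Answer: -\frac{8}{3} - 2i


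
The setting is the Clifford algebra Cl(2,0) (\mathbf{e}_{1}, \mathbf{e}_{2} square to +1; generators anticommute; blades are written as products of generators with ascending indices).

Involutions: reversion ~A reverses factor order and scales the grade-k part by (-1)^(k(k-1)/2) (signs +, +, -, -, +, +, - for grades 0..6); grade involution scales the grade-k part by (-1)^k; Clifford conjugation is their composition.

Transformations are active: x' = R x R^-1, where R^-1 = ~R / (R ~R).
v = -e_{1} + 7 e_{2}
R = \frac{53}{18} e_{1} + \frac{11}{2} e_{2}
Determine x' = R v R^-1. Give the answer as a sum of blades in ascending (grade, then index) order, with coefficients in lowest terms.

~R = \frac{53}{18} e_{1} + \frac{11}{2} e_{2}, and R ~R = \frac{6305}{162}, so R^-1 = ~R / (\frac{6305}{162}).
R v = \frac{320}{9} + \frac{235}{9} e_{1} e_{2}
Answer: \frac{8045}{1261} e_{1} + \frac{3845}{1261} e_{2}


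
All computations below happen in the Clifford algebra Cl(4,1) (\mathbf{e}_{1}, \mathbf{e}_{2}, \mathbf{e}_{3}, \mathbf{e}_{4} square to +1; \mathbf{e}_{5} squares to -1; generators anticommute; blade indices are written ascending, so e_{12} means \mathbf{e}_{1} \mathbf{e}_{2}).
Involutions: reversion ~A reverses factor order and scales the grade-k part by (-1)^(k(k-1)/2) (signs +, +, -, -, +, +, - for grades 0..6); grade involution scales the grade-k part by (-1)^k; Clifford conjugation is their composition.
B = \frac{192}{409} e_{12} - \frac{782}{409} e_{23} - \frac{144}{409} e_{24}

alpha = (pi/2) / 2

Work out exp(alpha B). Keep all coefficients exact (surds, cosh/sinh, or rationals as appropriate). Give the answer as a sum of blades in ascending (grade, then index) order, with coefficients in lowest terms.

B^2 term by term: the squares give (\frac{192}{409})^2*(e_{12})^2 + (-\frac{782}{409})^2*(e_{23})^2 + (-\frac{144}{409})^2*(e_{24})^2 = \frac{36864}{167281}*(-1) + \frac{611524}{167281}*(-1) + \frac{20736}{167281}*(-1) = -4 (each basis 2-blade squares to minus the product of its generators' squares); cross terms between blades sharing an index anticommute and cancel. So B^2 = -4.
B^2 = -4 — a negative square means the series sums to a rotation: l = 2, alpha*l = \frac{\pi}{2}, so exp(alpha B) = cos(\frac{\pi}{2}) + (sin(\frac{\pi}{2})/2)*B = 0 + (\frac{1}{2})*B.
Answer: \frac{96}{409} e_{12} - \frac{391}{409} e_{23} - \frac{72}{409} e_{24}


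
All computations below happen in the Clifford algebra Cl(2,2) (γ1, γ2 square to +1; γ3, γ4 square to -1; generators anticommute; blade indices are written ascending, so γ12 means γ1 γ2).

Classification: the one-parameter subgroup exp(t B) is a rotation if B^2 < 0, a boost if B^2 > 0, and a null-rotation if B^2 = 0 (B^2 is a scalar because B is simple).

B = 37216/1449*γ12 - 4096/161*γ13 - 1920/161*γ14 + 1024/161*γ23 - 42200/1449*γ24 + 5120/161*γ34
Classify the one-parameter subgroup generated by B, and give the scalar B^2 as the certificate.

B^2 term by term: the squares give (37216/1449)^2*(γ12)^2 + (-4096/161)^2*(γ13)^2 + (-1920/161)^2*(γ14)^2 + (1024/161)^2*(γ23)^2 + (-42200/1449)^2*(γ24)^2 + (5120/161)^2*(γ34)^2 = 1385030656/2099601*(-1) + 16777216/25921*(+1) + 3686400/25921*(+1) + 1048576/25921*(+1) + 1780840000/2099601*(+1) + 26214400/25921*(-1) = 64/9 (each basis 2-blade squares to minus the product of its generators' squares); cross terms between blades sharing an index anticommute and cancel; the commuting (index-disjoint) pairs give grade-4 terms 2*c*c'*(blade product), which cancel blade by blade — γ1234: 381091840/233289 - 345702400/233289 - 3932160/25921 = 0 — confirming B is simple. So B^2 = 64/9.
Answer: boost, certificate B^2 = 64/9. One invariant decides it: the square 64/9 survives every conjugation, and its sign is exactly the classification.


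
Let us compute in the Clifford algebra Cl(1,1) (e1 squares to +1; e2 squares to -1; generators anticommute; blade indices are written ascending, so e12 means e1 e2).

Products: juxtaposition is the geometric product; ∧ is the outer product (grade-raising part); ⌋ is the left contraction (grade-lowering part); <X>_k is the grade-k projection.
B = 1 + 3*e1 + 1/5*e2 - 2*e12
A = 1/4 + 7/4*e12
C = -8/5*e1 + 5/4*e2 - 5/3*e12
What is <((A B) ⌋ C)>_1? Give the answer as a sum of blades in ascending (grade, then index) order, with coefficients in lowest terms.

step 1: -13/4 + 2/5*e1 - 26/5*e2 + 5/4*e12
step 2: 1133/300 + 208/15*e1 - 227/48*e2 + 65/12*e12
step 3: 208/15*e1 - 227/48*e2
Answer: 208/15*e1 - 227/48*e2


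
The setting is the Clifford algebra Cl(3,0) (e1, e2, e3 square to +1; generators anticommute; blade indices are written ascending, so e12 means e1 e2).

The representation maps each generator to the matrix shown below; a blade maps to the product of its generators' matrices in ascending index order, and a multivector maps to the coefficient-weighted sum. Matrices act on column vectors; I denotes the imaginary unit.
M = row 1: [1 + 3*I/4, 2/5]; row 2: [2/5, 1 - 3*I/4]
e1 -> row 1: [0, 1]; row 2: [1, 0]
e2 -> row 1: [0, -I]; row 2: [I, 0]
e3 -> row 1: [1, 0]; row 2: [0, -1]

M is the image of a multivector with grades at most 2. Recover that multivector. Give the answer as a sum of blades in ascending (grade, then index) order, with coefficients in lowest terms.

Method: 1, rho(e1), rho(e2), rho(e3) form a trace-orthogonal basis of the 2x2 complex matrices (tr(X Y) = 2 if X = Y, else 0), so M = m0*1 + m1*rho(e1) + m2*rho(e2) + m3*rho(e3) with m0 = tr(M)/2 = 1, m1 = tr(M rho(e1))/2 = 2/5, m2 = tr(M rho(e2))/2 = 0, m3 = tr(M rho(e3))/2 = 3*I/4.
Multiplying table entries, the bivector images are rho(e12) = I*rho(e3), rho(e13) = -I*rho(e2), rho(e23) = I*rho(e1); with real blade coefficients the real parts of m0..m3 are the coefficients of 1, e1, e2, e3 and the imaginary parts give the bivectors (e23: Im m1, e13: -Im m2, e12: Im m3).
Answer: 1 + 2/5*e1 + 3/4*e12


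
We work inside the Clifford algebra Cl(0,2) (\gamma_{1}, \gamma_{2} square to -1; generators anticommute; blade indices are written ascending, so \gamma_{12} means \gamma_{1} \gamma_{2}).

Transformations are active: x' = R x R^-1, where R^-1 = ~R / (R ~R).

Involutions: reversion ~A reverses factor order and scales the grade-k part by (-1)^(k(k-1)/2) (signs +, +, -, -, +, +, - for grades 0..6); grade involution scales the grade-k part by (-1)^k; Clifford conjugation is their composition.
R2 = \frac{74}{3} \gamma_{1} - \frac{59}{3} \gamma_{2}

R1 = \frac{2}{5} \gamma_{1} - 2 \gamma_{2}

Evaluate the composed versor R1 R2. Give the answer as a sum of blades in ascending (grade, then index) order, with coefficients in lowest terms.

Distribute over the terms of R1 (each basis-blade product reordered to ascending indices, repeated generators contracted through their squares):
(\frac{2}{5} \gamma_{1}) R2 = -\frac{148}{15} - \frac{118}{15} \gamma_{12}
(-2 \gamma_{2}) R2 = -\frac{118}{3} + \frac{148}{3} \gamma_{12}
Summing the partial products and collecting blades:
Answer: -\frac{246}{5} + \frac{622}{15} \gamma_{12}


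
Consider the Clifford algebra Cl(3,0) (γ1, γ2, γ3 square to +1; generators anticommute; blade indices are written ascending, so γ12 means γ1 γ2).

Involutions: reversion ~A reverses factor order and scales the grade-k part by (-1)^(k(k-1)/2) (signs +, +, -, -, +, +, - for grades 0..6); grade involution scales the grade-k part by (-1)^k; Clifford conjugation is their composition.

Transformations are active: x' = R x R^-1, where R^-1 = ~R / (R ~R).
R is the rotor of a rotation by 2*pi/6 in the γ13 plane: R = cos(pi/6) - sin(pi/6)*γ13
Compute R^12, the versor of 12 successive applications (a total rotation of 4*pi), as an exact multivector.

Half-angle bookkeeping: 12 applications in γ13 add up to rotor phase 12*pi/6 = 2*pi, so R^12 = cos(2*pi) - sin(2*pi)*γ13.
cos(2*pi) = 1 and sin(2*pi) = 0, so R^12 = 1. The total rotation 4*pi is 2 full turns, so every vector returns to itself, yet the rotor is +1, back on the identity sheet (an even number of 2*pi turns).
Answer: 1


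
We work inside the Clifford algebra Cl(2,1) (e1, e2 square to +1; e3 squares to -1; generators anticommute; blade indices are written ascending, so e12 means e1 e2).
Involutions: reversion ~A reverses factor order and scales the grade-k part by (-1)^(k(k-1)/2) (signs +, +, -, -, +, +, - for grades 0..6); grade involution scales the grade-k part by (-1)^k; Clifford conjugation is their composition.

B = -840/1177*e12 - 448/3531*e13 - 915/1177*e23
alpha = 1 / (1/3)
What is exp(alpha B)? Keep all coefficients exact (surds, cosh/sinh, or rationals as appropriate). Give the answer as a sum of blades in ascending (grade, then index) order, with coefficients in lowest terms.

B^2 term by term: the squares give (-840/1177)^2*(e12)^2 + (-448/3531)^2*(e13)^2 + (-915/1177)^2*(e23)^2 = 705600/1385329*(-1) + 200704/12467961*(+1) + 837225/1385329*(+1) = 1/9 (each basis 2-blade squares to minus the product of its generators' squares); cross terms between blades sharing an index anticommute and cancel. So B^2 = 1/9.
B^2 = 1/9 — the positive square puts this in the hyperbolic regime; l = 1/3, alpha*l = 1, so exp(alpha B) = cosh(1) + (sinh(1)/(1/3))*B = cosh(1) + (3*sinh(1))*B.
Answer: cosh(1) - 2520*sinh(1)/1177*e12 - 448*sinh(1)/1177*e13 - 2745*sinh(1)/1177*e23


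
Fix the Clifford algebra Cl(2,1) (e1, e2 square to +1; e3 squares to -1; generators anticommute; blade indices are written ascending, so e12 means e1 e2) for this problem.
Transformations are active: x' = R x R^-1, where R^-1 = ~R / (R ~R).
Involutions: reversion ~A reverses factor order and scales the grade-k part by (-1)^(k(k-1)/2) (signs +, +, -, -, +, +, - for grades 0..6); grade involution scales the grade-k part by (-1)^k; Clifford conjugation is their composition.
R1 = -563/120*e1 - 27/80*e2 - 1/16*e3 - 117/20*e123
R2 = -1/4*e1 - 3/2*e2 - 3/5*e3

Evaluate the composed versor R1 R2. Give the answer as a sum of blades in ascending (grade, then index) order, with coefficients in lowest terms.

Distribute over the terms of R2 (each basis-blade product reordered to ascending indices, repeated generators contracted through their squares):
R1 (-1/4*e1) = 563/480 - 27/320*e12 - 1/64*e13 + 117/80*e23
R1 (-3/2*e2) = 81/160 + 563/80*e12 - 351/40*e13 - 3/32*e23
R1 (-3/5*e3) = -3/80 - 351/100*e12 + 563/200*e13 + 81/400*e23
Summing the partial products and collecting blades:
Answer: 197/120 + 5509/1600*e12 - 9561/1600*e13 + 1257/800*e23


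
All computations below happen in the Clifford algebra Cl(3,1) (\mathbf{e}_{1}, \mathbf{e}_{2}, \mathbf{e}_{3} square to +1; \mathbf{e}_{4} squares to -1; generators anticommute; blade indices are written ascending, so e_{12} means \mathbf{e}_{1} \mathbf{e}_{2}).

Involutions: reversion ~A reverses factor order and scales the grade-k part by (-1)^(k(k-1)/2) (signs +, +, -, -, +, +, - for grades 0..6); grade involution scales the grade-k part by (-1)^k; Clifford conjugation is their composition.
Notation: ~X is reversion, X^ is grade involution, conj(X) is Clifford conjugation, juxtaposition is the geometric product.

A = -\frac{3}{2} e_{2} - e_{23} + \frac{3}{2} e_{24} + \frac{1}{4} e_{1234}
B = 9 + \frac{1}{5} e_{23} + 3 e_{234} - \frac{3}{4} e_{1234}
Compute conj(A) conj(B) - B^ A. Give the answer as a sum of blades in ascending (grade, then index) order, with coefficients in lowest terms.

first term: \frac{31}{80} + \frac{3}{4} e_{1} + \frac{27}{2} e_{2} + \frac{21}{5} e_{3} - 3 e_{4} - \frac{9}{8} e_{13} + \frac{4}{5} e_{14} + 9 e_{23} - \frac{27}{2} e_{24} + \frac{24}{5} e_{34} + \frac{9}{8} e_{134} + \frac{9}{4} e_{1234}
second term: \frac{31}{80} + \frac{3}{4} e_{1} - \frac{27}{2} e_{2} + \frac{24}{5} e_{3} - 3 e_{4} + \frac{9}{8} e_{13} - \frac{4}{5} e_{14} - 9 e_{23} + \frac{27}{2} e_{24} + \frac{21}{5} e_{34} + \frac{9}{8} e_{134} + \frac{9}{4} e_{1234}
Answer: 27 e_{2} - \frac{3}{5} e_{3} - \frac{9}{4} e_{13} + \frac{8}{5} e_{14} + 18 e_{23} - 27 e_{24} + \frac{3}{5} e_{34}


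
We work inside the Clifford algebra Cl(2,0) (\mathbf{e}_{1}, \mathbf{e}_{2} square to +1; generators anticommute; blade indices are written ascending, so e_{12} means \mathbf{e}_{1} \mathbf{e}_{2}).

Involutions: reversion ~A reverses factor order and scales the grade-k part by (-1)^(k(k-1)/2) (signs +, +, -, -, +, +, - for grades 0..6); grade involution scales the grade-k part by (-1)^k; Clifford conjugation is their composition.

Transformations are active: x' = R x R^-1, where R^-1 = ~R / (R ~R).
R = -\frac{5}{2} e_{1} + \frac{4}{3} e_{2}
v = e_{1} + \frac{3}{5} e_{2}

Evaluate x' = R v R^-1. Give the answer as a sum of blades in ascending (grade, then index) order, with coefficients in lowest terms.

~R = -\frac{5}{2} e_{1} + \frac{4}{3} e_{2}, and R ~R = \frac{289}{36}, so R^-1 = ~R / (\frac{289}{36}).
R v = -\frac{17}{10} - \frac{17}{6} e_{12}
Answer: \frac{1}{17} e_{1} - \frac{99}{85} e_{2}


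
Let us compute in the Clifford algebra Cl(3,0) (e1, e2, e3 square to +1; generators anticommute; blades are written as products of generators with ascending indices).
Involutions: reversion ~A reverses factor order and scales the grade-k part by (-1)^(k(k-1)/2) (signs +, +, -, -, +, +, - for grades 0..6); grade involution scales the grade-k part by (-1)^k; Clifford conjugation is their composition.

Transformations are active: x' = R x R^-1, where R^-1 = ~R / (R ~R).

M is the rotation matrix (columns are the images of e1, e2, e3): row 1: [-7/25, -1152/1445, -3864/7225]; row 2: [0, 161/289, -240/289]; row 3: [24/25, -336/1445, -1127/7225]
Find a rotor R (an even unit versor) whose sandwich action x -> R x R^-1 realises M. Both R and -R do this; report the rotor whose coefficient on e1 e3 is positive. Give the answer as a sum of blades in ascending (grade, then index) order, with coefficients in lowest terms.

Method: write R = a + b12*e1 e2 + b13*e1 e3 + b23*e2 e3 with a^2 + b12^2 + b13^2 + b23^2 = 1 (so R^-1 = ~R). Expanding the columns R e_j ~R gives tr M = 4a^2 - 1 and, from the antisymmetric part, M21 - M12 = -4a*b12, M13 - M31 = 4a*b13, M32 - M23 = -4a*b23.
Here tr M = 35/289, so a^2 = (1 + tr M)/4 = 81/289 and a = ±9/17. Taking a = 9/17: M21 - M12 = 1152/1445, M13 - M31 = -432/289, M32 - M23 = 864/1445, giving b12 = -32/85, b13 = -12/17, b23 = -24/85, i.e. R = 9/17 - 32/85*e1 e2 - 12/17*e1 e3 - 24/85*e2 e3.
Its e1 e3 coefficient is negative, so report the other preimage -R.
Answer: -9/17 + 32/85*e1 e2 + 12/17*e1 e3 + 24/85*e2 e3. Recall the cover is two-to-one: with M of trace 35/289, both preimages act alike, and the stated e1 e3 sign chooses the sheet.


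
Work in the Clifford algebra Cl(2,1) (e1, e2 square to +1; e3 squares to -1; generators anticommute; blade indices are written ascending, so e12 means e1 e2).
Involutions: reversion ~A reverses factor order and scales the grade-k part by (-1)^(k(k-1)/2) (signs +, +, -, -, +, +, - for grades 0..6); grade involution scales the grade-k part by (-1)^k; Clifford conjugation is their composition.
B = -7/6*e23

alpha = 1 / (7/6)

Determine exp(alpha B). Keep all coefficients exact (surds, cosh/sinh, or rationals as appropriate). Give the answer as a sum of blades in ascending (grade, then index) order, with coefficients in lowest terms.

B^2 = (-7/6)^2*(e23)^2 = 49/36*(+1) = 49/36 (a basis 2-blade squares to minus the product of its generators' squares).
B^2 = 49/36 — B^2 > 0, so the exponential closes hyperbolically: l = 7/6, alpha*l = 1, so exp(alpha B) = cosh(1) + (sinh(1)/(7/6))*B = cosh(1) + (6*sinh(1)/7)*B.
Answer: cosh(1) - sinh(1)*e23


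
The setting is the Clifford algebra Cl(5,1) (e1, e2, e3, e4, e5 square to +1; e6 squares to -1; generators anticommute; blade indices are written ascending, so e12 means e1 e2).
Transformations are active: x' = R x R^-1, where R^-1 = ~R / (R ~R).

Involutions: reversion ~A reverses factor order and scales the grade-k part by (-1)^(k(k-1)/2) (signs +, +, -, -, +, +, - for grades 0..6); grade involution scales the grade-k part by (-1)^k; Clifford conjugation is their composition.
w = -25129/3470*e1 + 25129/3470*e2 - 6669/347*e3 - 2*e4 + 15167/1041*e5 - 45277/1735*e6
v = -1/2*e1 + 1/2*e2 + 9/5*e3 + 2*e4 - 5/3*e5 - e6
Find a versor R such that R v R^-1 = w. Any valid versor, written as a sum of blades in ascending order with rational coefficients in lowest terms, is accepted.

Reasoning: v^2 = w^2 = 4283/450 since conjugation preserves the quadratic form; R = v + w = -13432/1735*e1 + 13432/1735*e2 - 30222/1735*e3 + 13432/1041*e5 - 47012/1735*e6 is then valid when invertible, keeping its own part and reversing (v - w)/2.
Answer: -13432/1735*e1 + 13432/1735*e2 - 30222/1735*e3 + 13432/1041*e5 - 47012/1735*e6
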